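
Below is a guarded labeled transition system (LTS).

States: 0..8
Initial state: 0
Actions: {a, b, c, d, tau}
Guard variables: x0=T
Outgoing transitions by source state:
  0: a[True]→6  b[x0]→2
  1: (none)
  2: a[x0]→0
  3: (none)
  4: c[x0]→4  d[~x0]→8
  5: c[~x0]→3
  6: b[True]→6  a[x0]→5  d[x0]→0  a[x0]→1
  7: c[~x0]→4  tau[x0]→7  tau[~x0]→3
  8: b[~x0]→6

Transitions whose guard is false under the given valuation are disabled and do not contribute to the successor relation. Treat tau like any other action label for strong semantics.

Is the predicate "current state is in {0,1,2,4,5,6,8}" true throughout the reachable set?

Inv-set: {0,1,2,4,5,6,8}
Reach set: {0,1,2,5,6}
  0: ✓
  1: ✓
  2: ✓
  5: ✓
  6: ✓

Answer: INVARIANT HOLDS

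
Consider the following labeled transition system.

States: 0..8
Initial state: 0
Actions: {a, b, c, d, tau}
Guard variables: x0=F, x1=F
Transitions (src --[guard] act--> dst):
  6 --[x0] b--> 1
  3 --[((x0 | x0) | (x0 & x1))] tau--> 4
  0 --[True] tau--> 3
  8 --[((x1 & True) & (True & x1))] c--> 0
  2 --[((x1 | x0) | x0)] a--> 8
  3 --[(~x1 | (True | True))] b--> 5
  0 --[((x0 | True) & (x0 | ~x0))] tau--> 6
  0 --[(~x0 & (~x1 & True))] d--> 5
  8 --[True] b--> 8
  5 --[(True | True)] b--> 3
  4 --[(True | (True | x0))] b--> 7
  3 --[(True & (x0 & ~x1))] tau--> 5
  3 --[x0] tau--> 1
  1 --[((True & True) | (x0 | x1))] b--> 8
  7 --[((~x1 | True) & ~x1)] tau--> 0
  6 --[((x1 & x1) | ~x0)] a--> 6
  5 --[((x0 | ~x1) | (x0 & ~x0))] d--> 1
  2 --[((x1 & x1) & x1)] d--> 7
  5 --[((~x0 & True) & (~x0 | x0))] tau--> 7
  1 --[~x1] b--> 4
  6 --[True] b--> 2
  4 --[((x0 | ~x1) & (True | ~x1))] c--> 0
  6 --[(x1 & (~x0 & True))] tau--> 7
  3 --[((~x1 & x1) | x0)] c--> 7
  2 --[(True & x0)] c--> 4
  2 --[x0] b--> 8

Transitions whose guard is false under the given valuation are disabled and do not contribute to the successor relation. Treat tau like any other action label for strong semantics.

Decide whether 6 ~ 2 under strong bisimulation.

Refine partition for ~:
  P[0] = {{0,1,2,3,4,5,6,7,8}}
  P[1] = {{0},{1,3,8},{2},{4},{5},{6},{7}}
  P[2] = {{0},{1},{2},{3},{4},{5},{6},{7},{8}}
9 equivalence class(es) (converged in 3)
class of 6: {6}; class of 2: {2}

Answer: NOT BISIMILAR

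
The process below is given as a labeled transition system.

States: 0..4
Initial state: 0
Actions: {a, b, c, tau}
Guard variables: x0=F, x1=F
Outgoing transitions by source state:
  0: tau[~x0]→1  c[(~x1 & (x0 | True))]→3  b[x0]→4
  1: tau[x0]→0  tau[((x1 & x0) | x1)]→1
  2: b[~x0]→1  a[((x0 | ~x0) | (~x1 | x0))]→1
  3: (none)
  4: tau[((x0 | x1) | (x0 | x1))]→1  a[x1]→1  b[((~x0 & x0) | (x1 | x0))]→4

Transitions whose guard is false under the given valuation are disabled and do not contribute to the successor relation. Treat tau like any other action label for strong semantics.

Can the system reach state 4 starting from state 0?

Answer: UNREACHABLE

Trace:
After dropping false guards: 4 live edges.
depth 0: {0}
depth 1: {1,3}  now seen {0,1,3}
R = {0,1,3}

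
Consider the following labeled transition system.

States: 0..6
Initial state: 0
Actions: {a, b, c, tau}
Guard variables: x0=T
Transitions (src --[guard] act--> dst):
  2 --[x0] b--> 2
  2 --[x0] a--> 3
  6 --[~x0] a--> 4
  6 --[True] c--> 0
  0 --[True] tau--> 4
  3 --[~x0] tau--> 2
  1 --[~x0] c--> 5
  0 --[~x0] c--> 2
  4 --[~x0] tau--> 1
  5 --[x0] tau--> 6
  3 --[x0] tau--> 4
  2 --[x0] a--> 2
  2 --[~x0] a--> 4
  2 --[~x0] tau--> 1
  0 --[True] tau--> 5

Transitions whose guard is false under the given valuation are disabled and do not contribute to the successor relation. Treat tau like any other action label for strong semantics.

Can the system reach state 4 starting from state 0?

After dropping false guards: 8 live edges.
L0 = {0}
L1 = {4,5}  cumulative {0,4,5}
L2 = {6}  cumulative {0,4,5,6}
R = {0,4,5,6}
Path to 4: tau

Answer: REACHABLE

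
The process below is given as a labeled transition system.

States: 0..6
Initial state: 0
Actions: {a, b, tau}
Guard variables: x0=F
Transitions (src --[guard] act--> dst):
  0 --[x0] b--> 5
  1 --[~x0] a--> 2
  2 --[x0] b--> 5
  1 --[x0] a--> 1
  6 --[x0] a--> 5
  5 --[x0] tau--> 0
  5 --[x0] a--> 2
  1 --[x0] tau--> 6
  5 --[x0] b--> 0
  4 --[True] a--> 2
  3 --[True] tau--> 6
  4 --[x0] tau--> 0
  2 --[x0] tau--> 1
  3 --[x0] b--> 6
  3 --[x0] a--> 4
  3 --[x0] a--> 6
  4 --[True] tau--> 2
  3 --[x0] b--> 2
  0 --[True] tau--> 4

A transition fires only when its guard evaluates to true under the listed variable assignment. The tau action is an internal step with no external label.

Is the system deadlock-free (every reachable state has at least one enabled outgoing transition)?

Answer: DEADLOCK at state 2

Working:
Reachable = {0,2,4}
  0: tau→4  [1 exit(s)]
  2: ∅  [STUCK]
  4: a→2  tau→2  [2 exit(s)]
Path to 2: tau·a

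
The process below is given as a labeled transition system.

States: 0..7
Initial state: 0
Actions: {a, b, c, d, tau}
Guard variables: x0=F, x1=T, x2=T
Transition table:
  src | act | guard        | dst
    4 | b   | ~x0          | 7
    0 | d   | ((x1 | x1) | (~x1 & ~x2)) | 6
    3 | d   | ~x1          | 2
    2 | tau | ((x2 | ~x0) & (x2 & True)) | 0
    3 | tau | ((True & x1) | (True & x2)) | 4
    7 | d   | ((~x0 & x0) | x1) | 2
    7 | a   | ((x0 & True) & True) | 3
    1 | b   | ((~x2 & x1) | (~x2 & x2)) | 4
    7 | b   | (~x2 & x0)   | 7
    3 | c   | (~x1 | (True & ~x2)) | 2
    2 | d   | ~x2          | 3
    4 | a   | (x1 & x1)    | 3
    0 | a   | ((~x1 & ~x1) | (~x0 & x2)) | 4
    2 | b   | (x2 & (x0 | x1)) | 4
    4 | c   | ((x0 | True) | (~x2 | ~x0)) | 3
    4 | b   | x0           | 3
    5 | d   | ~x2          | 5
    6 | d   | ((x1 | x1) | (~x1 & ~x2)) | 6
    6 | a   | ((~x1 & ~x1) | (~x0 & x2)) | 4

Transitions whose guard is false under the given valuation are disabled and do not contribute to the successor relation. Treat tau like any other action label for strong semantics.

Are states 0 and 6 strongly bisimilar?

Compute ~ classes (split until stable):
  round 0: {{0,1,2,3,4,5,6,7}}
  round 1: {{0,6},{1,5},{2},{3},{4},{7}}
6 equivalence class(es) (converged in 2)
[0]={0,6}  [6]={0,6}

Answer: BISIMILAR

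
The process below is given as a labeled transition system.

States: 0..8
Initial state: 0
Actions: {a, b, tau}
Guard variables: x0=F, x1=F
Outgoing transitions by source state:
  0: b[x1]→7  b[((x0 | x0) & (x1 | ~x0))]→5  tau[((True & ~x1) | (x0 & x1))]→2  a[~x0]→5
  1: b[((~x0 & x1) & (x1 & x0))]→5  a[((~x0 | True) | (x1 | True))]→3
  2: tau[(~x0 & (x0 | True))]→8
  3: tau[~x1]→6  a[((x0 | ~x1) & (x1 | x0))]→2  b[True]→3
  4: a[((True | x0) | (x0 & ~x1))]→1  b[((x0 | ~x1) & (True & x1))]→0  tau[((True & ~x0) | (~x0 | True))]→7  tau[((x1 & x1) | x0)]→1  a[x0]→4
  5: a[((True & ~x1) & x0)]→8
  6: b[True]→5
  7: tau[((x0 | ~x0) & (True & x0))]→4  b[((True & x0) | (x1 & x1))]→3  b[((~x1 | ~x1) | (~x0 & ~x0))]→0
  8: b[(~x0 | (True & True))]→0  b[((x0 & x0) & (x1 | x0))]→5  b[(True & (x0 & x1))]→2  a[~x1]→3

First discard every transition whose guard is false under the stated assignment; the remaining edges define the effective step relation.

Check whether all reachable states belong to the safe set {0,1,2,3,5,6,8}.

Inv-set: {0,1,2,3,5,6,8}
R = {0,2,3,5,6,8}
  0: safe
  2: safe
  3: safe
  5: safe
  6: safe
  8: safe

Answer: INVARIANT HOLDS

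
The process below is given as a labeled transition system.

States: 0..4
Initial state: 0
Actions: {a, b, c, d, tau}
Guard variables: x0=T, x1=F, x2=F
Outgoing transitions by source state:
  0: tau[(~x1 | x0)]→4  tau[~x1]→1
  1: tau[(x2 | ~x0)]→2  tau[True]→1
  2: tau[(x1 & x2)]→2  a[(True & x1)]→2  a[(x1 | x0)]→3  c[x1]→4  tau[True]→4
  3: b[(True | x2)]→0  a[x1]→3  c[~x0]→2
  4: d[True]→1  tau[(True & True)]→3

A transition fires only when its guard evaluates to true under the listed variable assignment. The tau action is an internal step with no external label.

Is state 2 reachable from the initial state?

8 transition(s) survive guard evaluation.
L0 = {0}
L1 = {1,4}  total {0,1,4}
L2 = {3}  total {0,1,3,4}
Reach set: {0,1,3,4}

Answer: UNREACHABLE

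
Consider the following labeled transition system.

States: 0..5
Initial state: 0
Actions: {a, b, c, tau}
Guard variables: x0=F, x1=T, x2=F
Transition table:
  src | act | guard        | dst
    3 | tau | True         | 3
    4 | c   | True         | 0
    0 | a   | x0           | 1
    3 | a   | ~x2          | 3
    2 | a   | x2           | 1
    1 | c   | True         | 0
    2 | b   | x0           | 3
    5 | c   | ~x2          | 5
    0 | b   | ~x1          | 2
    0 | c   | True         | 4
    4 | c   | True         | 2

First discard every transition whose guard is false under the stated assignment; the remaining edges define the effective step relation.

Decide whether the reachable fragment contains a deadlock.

R = {0,2,4}
  0: c→4  [1 exit(s)]
  2: ∅  [deadlock]
  4: c→0  c→2  [2 exit(s)]
Path to 2: c·c

Answer: DEADLOCK at state 2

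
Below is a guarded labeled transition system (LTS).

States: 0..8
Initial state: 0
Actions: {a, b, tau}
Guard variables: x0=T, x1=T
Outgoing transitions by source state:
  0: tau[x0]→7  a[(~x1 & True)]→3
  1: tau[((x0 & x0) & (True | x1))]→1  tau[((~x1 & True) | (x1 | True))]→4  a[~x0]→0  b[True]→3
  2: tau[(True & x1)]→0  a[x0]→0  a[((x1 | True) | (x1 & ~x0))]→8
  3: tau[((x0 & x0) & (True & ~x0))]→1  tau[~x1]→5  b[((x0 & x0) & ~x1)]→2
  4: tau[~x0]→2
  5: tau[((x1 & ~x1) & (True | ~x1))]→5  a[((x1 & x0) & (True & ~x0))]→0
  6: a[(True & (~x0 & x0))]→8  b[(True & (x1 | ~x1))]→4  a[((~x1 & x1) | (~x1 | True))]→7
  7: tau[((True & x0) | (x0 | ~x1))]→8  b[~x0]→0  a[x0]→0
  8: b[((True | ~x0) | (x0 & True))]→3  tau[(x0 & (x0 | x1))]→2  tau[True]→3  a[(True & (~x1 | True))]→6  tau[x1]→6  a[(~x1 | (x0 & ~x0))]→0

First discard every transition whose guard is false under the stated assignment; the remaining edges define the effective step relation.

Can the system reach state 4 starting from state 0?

Guard filter leaves 16 enabled edge(s).
depth 0: {0}
depth 1: {7}  now seen {0,7}
depth 2: {8}  now seen {0,7,8}
depth 3: {2,3,6}  now seen {0,2,3,6,7,8}
depth 4: {4}  now seen {0,2,3,4,6,7,8}
Reach set: {0,2,3,4,6,7,8}
witness 4: tau·tau·tau·b

Answer: REACHABLE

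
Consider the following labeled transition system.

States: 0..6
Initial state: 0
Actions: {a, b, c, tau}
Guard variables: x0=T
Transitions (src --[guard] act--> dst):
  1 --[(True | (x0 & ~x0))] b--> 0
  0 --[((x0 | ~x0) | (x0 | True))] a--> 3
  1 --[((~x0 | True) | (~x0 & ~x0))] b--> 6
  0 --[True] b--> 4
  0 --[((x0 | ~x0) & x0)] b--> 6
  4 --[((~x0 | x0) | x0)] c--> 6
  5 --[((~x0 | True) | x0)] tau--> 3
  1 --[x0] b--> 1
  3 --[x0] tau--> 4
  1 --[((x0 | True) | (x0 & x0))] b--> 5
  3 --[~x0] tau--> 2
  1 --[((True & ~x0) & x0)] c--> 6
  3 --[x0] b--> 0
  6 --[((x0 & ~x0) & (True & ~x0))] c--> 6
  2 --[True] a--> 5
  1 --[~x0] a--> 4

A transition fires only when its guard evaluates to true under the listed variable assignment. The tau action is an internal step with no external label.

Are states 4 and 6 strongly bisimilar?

Answer: NOT BISIMILAR

Trace:
Bisimulation quotient by refinement:
  round 0: {{0,1,2,3,4,5,6}}
  round 1: {{0},{1},{2},{3},{4},{5},{6}}
7 equivalence class(es) (converged in 2)
[4]={4}  [6]={6}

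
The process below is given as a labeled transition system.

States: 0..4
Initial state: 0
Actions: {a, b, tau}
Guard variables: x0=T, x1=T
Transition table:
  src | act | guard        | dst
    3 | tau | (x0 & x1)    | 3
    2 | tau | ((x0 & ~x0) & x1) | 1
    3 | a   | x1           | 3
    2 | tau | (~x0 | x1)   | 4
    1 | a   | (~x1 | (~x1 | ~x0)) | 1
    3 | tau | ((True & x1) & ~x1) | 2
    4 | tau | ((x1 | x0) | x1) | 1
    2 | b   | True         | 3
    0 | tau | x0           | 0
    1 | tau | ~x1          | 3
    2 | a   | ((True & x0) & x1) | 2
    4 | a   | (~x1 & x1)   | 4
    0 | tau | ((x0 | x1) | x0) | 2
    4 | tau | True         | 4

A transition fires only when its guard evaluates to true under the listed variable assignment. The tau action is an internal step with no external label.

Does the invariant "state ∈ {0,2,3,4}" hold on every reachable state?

Allowed set {0,2,3,4}
Reachable = {0,1,2,3,4}
  0: ok
  1: ✗ unsafe
  2: ok
  3: ok
  4: ok
witness against invariant: tau·tau·tau → 1

Answer: INVARIANT VIOLATED at state 1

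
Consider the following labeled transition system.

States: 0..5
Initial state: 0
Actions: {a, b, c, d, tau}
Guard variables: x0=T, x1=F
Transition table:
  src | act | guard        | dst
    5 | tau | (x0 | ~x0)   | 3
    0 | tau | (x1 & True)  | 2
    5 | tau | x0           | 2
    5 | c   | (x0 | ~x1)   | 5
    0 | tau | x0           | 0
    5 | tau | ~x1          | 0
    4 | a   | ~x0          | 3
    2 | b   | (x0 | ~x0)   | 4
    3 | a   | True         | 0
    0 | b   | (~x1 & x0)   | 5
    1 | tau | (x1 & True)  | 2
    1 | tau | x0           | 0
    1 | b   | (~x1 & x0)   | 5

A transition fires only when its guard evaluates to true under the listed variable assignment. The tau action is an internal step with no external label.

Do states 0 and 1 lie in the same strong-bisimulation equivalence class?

Answer: BISIMILAR

Analysis:
Refine partition for ~:
  P[0] = {{0,1,2,3,4,5}}
  P[1] = {{0,1},{2},{3},{4},{5}}
stable after 2 split(s): 5 block(s)
class of 0: {0,1}; class of 1: {0,1}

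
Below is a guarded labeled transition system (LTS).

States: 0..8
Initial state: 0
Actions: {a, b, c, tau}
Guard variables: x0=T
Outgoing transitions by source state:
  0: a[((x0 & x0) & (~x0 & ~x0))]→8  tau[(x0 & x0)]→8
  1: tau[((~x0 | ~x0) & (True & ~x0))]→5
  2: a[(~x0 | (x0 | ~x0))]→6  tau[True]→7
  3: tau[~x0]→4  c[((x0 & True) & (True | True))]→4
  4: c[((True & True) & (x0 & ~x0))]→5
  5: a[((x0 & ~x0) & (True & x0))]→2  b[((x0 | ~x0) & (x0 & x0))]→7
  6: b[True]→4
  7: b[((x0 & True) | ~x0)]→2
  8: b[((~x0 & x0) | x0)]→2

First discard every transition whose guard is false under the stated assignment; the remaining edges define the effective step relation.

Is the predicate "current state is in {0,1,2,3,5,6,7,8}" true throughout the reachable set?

Inv-set: {0,1,2,3,5,6,7,8}
R = {0,2,4,6,7,8}
  0: ok
  2: ok
  4: outside
  6: ok
  7: ok
  8: ok
reach 4 via tau·b·a·b — violates

Answer: INVARIANT VIOLATED at state 4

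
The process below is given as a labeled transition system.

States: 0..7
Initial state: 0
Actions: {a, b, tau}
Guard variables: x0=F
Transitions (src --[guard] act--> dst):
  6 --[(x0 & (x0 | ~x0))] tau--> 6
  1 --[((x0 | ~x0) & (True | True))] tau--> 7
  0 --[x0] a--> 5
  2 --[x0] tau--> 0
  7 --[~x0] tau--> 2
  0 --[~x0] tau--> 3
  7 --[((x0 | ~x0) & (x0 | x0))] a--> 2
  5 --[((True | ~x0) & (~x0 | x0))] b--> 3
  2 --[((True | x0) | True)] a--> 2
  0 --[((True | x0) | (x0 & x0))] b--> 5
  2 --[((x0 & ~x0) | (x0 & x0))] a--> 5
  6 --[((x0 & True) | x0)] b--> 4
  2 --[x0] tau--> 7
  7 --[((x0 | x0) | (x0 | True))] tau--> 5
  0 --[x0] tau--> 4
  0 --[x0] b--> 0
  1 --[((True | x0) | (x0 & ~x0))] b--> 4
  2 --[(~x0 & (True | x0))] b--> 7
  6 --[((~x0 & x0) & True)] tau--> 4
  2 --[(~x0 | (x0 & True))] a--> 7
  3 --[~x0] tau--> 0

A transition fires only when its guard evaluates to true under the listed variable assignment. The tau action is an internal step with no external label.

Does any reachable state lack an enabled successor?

Answer: DEADLOCK-FREE

Analysis:
R = {0,3,5}
  0: b→5  tau→3  [deg 2]
  3: tau→0  [deg 1]
  5: b→3  [deg 1]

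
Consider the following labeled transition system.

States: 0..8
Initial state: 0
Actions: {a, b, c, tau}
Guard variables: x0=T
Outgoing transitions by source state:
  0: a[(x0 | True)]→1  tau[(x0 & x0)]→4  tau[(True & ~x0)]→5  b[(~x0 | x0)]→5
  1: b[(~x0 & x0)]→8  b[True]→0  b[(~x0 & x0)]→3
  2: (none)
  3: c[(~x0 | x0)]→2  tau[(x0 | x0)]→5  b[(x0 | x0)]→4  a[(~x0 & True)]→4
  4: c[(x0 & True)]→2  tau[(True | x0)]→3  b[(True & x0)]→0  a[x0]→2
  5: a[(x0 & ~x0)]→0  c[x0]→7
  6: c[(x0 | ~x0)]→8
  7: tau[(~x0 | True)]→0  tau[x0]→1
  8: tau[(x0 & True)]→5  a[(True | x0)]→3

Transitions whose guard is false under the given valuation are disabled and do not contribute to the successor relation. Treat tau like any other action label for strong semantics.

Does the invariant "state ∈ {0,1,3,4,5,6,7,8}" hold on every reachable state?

Safe = {0,1,3,4,5,6,7,8}
Reachable = {0,1,2,3,4,5,7}
  0: safe
  1: safe
  2: outside
  3: safe
  4: safe
  5: safe
  7: safe
counterexample path to 2: tau·c

Answer: INVARIANT VIOLATED at state 2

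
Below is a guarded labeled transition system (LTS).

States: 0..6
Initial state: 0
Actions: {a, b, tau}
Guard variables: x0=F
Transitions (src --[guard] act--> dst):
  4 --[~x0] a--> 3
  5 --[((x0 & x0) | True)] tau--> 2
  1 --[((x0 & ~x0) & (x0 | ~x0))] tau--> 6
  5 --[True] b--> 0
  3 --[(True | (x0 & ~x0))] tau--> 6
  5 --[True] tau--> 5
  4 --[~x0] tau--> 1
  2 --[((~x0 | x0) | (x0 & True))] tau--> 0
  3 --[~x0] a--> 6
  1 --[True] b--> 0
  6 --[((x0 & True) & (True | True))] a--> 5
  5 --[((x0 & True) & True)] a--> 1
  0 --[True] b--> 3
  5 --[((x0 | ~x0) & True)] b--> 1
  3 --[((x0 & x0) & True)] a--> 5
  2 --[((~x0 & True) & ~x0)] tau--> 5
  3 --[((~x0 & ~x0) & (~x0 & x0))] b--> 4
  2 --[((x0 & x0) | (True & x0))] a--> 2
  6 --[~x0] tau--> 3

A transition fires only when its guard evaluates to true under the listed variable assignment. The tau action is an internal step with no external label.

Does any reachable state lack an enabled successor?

Reachable = {0,3,6}
  0: b→3  [1 exit(s)]
  3: a→6  tau→6  [2 exit(s)]
  6: tau→3  [1 exit(s)]

Answer: DEADLOCK-FREE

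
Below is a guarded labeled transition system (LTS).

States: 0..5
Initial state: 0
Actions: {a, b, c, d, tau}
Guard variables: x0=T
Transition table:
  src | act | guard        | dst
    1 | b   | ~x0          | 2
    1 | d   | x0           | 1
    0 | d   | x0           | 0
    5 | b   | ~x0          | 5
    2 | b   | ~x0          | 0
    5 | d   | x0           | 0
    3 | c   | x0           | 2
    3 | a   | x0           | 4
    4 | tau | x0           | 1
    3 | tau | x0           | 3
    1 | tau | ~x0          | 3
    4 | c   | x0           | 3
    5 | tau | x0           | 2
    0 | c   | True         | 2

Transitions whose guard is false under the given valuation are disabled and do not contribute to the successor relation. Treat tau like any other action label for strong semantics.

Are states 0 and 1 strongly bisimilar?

Compute ~ classes (split until stable):
  round 0: {{0,1,2,3,4,5}}
  round 1: {{0},{1},{2},{3},{4},{5}}
6 equivalence class(es) (converged in 2)
[0]={0}  [1]={1}

Answer: NOT BISIMILAR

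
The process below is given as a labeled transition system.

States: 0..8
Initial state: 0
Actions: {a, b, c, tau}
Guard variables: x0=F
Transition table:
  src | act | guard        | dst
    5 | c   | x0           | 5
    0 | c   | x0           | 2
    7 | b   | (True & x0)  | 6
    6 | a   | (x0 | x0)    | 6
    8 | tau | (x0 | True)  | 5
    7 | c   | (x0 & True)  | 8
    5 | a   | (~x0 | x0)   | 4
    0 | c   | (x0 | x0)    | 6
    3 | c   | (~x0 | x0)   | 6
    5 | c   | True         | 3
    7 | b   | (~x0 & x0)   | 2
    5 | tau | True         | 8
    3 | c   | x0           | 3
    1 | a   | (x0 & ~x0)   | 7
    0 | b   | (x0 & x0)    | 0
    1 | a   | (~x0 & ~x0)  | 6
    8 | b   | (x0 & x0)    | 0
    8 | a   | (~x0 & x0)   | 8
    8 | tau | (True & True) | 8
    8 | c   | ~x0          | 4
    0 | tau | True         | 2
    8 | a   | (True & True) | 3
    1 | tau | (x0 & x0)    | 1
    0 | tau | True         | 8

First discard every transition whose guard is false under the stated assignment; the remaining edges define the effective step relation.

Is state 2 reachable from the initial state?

Answer: REACHABLE

Analysis:
11 transition(s) survive guard evaluation.
Layer 0: {0}
Layer 1: {2,8}  now seen {0,2,8}
Layer 2: {3,4,5}  now seen {0,2,3,4,5,8}
Layer 3: {6}  now seen {0,2,3,4,5,6,8}
R = {0,2,3,4,5,6,8}
Path to 2: tau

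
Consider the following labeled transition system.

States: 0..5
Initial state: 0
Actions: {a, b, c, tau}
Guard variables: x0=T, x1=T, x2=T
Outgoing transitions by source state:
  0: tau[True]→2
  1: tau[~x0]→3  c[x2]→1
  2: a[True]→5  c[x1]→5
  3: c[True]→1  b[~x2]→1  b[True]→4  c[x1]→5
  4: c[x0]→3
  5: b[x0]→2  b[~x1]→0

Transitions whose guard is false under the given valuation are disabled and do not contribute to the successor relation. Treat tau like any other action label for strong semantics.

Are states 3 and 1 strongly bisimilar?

Answer: NOT BISIMILAR

Trace:
Refine partition for ~:
  π0 = {{0,1,2,3,4,5}}
  π1 = {{0},{1,4},{2},{3},{5}}
  π2 = {{0},{1},{2},{3},{4},{5}}
Fixed point at round 3; 6 class(es).
class of 3: {3}; class of 1: {1}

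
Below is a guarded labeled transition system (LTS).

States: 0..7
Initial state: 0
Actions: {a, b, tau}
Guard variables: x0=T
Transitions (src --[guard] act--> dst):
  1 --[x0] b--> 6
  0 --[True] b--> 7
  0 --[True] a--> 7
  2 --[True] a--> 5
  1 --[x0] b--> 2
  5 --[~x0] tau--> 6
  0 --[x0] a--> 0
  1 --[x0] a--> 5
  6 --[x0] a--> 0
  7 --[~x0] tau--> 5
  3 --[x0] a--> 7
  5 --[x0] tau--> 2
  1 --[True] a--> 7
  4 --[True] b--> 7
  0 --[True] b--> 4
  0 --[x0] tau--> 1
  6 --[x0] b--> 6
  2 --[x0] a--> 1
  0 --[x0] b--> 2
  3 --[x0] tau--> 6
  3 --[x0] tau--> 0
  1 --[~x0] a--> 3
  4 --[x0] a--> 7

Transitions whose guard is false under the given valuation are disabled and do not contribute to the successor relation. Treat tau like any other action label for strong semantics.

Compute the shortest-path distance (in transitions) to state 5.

BFS to 5:
  L0 = {0}
  L1 = {1,2,4,7}
  L2 = {5,6}
depth(5)=2, e.g. b·a

Answer: 2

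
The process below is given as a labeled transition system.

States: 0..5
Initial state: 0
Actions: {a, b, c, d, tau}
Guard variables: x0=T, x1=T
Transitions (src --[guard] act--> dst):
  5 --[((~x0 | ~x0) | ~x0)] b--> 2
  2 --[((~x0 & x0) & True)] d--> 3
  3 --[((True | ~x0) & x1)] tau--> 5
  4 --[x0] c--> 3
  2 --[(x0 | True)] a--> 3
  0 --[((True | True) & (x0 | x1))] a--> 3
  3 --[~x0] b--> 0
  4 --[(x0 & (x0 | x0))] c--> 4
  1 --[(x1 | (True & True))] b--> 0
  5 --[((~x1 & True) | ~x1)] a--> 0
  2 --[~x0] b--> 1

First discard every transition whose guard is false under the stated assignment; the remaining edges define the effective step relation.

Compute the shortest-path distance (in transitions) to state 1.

Answer: UNREACHABLE

Trace:
Breadth-first toward 1:
  L0 = {0}
  L1 = {3}
  L2 = {5}
1 never appears.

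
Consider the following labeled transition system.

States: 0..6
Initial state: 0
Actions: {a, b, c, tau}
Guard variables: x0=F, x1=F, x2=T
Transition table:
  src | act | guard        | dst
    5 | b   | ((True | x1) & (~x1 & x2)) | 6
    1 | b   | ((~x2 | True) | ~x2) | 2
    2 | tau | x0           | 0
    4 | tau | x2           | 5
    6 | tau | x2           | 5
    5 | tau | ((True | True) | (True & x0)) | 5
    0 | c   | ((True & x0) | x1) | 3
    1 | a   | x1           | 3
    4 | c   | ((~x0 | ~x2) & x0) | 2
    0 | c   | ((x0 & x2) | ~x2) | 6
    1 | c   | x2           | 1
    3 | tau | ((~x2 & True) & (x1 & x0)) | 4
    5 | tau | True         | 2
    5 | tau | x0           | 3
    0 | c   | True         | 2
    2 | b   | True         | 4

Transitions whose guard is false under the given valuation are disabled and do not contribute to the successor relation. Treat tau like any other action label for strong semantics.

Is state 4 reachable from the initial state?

Answer: REACHABLE

Working:
After dropping false guards: 9 live edges.
depth 0: {0}
depth 1: {2}  now seen {0,2}
depth 2: {4}  now seen {0,2,4}
depth 3: {5}  now seen {0,2,4,5}
depth 4: {6}  now seen {0,2,4,5,6}
Reach set: {0,2,4,5,6}
Path to 4: c·b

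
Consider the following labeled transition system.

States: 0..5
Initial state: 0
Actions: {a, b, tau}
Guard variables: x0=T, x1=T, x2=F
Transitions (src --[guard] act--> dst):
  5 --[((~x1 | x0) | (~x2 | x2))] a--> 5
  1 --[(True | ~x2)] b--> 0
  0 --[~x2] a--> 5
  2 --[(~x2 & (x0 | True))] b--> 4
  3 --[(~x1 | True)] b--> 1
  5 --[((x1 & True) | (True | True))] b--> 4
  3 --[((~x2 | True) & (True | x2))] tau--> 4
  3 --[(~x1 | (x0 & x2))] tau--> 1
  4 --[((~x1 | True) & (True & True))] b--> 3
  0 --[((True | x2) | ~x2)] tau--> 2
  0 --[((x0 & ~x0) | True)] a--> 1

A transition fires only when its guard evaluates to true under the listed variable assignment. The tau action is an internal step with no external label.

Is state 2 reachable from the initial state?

Answer: REACHABLE

Trace:
After dropping false guards: 10 live edges.
L0 = {0}
L1 = {1,2,5}  now seen {0,1,2,5}
L2 = {4}  now seen {0,1,2,4,5}
L3 = {3}  now seen {0,1,2,3,4,5}
Reach set: {0,1,2,3,4,5}
trace reaching 2: tau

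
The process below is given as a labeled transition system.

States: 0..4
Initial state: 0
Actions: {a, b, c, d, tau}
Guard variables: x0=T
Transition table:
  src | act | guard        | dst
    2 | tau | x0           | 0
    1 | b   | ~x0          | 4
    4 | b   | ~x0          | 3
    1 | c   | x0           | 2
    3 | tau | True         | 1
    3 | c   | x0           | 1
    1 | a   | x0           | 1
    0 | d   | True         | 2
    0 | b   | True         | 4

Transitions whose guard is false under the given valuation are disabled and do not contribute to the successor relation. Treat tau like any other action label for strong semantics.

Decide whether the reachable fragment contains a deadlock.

Answer: DEADLOCK at state 4

Trace:
Reachable = {0,2,4}
  0: b→4  d→2  [deg 2]
  2: tau→0  [deg 1]
  4: ∅  [deadlock]
Path to 4: b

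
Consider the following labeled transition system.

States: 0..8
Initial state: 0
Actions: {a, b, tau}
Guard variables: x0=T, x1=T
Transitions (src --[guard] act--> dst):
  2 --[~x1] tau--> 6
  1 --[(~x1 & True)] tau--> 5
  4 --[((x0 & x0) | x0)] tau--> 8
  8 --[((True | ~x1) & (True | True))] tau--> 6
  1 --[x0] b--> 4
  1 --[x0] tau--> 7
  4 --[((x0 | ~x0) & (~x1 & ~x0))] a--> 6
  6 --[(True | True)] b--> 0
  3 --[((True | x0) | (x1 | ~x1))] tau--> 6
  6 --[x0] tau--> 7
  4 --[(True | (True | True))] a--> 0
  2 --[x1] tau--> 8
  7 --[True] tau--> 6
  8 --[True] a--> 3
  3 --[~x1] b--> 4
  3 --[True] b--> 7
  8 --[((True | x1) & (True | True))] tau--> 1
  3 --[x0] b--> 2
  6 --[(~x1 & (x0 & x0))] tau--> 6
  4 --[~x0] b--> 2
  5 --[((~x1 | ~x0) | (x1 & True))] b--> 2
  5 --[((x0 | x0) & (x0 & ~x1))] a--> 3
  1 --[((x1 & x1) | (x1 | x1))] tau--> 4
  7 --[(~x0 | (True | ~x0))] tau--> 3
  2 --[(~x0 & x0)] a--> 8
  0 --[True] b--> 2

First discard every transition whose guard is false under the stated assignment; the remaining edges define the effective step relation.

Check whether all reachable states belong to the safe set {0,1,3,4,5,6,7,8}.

Answer: INVARIANT VIOLATED at state 2

Analysis:
Allowed set {0,1,3,4,5,6,7,8}
R = {0,1,2,3,4,6,7,8}
  0: ok
  1: ok
  2: ✗ unsafe
  3: ok
  4: ok
  6: ok
  7: ok
  8: ok
counterexample path to 2: b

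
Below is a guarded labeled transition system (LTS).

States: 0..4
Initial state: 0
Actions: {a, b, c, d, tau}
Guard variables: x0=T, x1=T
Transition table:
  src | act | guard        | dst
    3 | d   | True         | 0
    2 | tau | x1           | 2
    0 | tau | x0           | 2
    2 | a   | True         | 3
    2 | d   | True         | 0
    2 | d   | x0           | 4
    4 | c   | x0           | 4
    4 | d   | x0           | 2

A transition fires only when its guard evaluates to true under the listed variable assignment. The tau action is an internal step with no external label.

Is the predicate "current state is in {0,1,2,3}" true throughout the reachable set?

Answer: INVARIANT VIOLATED at state 4

Trace:
Inv-set: {0,1,2,3}
R = {0,2,3,4}
  0: ok
  2: ok
  3: ok
  4: VIOLATES
reach 4 via tau·d — violates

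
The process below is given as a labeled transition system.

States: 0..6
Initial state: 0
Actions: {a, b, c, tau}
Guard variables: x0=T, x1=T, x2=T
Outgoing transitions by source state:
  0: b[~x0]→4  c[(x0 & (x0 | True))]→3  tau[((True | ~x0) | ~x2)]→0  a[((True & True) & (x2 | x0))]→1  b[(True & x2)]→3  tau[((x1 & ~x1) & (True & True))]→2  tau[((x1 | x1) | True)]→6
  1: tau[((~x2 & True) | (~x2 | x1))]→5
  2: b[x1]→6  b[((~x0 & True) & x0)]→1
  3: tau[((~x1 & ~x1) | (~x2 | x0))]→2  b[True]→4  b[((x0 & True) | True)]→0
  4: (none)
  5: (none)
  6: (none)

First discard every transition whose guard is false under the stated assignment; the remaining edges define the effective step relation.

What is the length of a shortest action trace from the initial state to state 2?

Answer: 2

Analysis:
BFS to 2:
  Layer 0: {0}
  Layer 1: {1,3,6}
  Layer 2: {2,4,5}
depth(2)=2, e.g. b·tau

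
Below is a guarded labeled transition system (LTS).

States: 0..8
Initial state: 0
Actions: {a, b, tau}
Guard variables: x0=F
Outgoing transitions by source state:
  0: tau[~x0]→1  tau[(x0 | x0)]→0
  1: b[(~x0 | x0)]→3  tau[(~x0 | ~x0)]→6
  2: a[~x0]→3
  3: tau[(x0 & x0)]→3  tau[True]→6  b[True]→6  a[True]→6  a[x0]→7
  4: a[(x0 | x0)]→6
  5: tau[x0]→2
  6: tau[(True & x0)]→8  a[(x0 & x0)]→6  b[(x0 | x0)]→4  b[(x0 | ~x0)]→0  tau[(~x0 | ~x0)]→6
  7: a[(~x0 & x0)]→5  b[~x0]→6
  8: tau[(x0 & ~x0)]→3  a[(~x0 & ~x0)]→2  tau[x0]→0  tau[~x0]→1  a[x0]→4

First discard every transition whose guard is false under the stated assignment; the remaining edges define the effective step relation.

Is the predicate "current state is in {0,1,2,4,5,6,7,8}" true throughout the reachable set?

Inv-set: {0,1,2,4,5,6,7,8}
Reachable = {0,1,3,6}
  0: ok
  1: ok
  3: VIOLATES
  6: ok
witness against invariant: tau·b → 3

Answer: INVARIANT VIOLATED at state 3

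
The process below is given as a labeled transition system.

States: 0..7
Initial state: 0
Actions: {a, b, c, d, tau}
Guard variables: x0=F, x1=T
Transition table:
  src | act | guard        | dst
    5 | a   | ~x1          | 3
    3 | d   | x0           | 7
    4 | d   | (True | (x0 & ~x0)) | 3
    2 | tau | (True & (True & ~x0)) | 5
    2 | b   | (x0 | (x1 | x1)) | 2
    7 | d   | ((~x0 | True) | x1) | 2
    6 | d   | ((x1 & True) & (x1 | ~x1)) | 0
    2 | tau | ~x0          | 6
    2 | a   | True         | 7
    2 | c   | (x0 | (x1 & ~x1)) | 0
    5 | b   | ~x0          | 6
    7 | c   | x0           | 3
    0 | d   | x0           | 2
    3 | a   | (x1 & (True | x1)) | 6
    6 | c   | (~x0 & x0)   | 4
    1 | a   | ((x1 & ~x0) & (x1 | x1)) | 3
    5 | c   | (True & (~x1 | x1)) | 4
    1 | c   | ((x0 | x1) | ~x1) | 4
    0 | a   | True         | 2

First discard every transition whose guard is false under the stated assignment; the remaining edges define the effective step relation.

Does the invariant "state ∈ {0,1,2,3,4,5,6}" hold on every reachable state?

Answer: INVARIANT VIOLATED at state 7

Working:
Allowed set {0,1,2,3,4,5,6}
Reachable = {0,2,3,4,5,6,7}
  0: ✓
  2: ✓
  3: ✓
  4: ✓
  5: ✓
  6: ✓
  7: ✗ unsafe
counterexample path to 7: a·a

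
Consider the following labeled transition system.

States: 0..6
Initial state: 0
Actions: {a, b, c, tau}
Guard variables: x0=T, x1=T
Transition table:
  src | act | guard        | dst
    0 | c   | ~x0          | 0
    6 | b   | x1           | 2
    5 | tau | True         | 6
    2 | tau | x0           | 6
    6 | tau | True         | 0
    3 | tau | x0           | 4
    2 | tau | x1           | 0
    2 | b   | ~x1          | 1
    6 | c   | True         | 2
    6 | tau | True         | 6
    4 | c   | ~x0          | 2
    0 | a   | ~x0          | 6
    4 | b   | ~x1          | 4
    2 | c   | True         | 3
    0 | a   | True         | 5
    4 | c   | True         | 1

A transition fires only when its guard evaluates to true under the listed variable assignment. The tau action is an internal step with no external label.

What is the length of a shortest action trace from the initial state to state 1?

Layered search for 1:
  L0 = {0}
  L1 = {5}
  L2 = {6}
  L3 = {2}
  L4 = {3}
  L5 = {4}
  L6 = {1}
depth(1)=6, e.g. a·tau·b·c·tau·c

Answer: 6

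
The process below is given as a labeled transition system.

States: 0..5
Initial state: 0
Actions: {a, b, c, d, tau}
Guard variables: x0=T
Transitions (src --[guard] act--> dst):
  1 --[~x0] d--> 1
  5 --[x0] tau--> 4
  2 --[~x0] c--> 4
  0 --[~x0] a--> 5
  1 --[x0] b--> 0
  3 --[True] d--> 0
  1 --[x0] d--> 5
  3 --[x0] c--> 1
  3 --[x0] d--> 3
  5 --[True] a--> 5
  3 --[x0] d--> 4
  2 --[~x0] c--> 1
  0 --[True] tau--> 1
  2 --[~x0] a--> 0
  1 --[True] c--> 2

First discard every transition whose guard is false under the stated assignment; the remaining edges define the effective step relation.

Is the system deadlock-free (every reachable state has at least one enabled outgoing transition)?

Reach set: {0,1,2,4,5}
  0: tau→1  [deg 1]
  1: b→0  c→2  d→5  [deg 3]
  2: ∅  [no exit]
  4: ∅  [no exit]
  5: a→5  tau→4  [deg 2]
witness 2: tau·c

Answer: DEADLOCK at state 2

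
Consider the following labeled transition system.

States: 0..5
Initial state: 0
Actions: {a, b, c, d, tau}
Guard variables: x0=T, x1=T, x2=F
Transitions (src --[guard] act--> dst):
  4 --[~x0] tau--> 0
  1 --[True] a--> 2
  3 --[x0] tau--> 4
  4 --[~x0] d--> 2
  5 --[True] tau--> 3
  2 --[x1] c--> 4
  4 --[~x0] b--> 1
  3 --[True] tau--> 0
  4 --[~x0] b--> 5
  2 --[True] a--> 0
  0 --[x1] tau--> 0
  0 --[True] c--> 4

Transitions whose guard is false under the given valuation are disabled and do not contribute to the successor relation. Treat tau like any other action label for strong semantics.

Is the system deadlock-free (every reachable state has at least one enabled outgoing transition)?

Reach set: {0,4}
  0: c→4  tau→0  [2 exit(s)]
  4: ∅  [STUCK]
trace reaching 4: c

Answer: DEADLOCK at state 4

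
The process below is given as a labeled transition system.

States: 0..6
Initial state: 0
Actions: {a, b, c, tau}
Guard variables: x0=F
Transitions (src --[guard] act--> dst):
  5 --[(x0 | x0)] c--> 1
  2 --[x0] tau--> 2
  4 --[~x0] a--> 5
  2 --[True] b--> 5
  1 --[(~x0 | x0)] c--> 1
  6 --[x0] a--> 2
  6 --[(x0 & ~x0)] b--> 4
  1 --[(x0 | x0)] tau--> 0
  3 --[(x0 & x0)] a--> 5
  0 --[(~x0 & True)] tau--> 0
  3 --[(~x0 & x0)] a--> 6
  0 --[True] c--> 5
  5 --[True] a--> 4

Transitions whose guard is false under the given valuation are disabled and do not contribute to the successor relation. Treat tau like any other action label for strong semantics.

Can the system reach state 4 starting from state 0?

After dropping false guards: 6 live edges.
Layer 0: {0}
Layer 1: {5}  total {0,5}
Layer 2: {4}  total {0,4,5}
Reach set: {0,4,5}
witness 4: c·a

Answer: REACHABLE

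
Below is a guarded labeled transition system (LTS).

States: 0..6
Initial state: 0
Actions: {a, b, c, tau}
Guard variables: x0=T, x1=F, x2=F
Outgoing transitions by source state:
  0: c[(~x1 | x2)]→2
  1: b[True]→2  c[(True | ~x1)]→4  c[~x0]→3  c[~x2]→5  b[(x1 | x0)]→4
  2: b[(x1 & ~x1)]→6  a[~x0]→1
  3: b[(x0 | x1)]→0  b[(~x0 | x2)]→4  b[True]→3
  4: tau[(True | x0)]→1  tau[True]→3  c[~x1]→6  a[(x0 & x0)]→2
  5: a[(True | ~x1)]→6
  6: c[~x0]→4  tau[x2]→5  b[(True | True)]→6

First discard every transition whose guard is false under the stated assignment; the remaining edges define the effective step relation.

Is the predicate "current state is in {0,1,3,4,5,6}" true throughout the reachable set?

Inv-set: {0,1,3,4,5,6}
R = {0,2}
  0: ok
  2: VIOLATES
counterexample path to 2: c

Answer: INVARIANT VIOLATED at state 2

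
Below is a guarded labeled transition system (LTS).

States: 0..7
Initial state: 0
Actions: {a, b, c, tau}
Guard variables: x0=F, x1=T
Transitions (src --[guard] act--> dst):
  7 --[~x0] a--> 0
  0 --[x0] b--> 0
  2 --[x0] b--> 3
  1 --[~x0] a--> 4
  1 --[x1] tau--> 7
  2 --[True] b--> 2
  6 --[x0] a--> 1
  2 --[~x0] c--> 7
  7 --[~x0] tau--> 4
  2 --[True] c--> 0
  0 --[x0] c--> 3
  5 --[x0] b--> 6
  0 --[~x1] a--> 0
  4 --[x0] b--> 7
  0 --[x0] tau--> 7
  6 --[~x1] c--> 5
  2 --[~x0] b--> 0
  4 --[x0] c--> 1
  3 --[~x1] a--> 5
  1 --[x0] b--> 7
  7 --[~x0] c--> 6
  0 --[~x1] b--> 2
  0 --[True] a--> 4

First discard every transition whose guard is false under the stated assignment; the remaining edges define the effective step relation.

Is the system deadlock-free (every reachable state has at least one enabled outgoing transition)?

Answer: DEADLOCK at state 4

Analysis:
R = {0,4}
  0: a→4  [deg 1]
  4: ∅  [STUCK]
witness 4: a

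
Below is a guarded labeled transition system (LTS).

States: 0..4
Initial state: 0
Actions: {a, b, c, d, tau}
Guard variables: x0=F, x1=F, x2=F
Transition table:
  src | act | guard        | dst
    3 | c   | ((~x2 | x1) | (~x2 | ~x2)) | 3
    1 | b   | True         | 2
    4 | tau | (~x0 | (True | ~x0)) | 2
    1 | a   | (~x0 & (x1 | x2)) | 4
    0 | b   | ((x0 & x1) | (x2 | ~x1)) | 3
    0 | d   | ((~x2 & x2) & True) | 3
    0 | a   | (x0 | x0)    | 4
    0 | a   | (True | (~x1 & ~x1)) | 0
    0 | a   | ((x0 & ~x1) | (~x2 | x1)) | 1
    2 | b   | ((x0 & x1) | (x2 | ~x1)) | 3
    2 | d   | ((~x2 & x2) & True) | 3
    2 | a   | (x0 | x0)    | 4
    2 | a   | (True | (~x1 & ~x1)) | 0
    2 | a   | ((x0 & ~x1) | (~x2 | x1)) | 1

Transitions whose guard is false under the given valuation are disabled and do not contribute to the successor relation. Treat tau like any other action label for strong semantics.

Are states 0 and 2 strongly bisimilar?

Answer: BISIMILAR

Trace:
Bisimulation quotient by refinement:
  P[0] = {{0,1,2,3,4}}
  P[1] = {{0,2},{1},{3},{4}}
stable after 2 split(s): 4 block(s)
[0]={0,2}  [2]={0,2}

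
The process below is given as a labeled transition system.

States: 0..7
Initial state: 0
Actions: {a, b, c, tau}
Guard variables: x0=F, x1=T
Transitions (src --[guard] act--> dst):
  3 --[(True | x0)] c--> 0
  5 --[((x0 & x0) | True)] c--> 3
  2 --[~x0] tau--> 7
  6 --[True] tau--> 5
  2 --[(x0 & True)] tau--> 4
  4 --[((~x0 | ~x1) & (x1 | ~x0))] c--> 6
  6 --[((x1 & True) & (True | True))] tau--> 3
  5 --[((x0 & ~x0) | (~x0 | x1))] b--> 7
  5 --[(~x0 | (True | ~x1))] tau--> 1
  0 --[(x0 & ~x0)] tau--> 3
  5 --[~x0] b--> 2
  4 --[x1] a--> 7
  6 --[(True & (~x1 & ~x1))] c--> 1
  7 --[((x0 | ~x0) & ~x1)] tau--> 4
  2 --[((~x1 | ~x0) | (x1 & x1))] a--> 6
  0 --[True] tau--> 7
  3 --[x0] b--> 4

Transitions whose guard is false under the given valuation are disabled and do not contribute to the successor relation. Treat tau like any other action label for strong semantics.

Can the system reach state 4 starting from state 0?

Answer: UNREACHABLE

Working:
Guard filter leaves 12 enabled edge(s).
depth 0: {0}
depth 1: {7}  total {0,7}
R = {0,7}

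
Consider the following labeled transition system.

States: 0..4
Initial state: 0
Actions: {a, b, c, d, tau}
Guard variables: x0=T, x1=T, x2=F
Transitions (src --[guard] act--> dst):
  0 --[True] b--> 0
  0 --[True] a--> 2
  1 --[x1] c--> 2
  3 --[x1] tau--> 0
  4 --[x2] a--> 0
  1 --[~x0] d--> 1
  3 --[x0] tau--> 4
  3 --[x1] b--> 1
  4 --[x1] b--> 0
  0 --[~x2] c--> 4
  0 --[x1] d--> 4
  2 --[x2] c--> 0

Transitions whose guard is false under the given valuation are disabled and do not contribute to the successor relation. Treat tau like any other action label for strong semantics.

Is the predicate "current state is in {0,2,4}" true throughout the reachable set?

Answer: INVARIANT HOLDS

Trace:
Safe = {0,2,4}
Reachable = {0,2,4}
  0: ok
  2: ok
  4: ok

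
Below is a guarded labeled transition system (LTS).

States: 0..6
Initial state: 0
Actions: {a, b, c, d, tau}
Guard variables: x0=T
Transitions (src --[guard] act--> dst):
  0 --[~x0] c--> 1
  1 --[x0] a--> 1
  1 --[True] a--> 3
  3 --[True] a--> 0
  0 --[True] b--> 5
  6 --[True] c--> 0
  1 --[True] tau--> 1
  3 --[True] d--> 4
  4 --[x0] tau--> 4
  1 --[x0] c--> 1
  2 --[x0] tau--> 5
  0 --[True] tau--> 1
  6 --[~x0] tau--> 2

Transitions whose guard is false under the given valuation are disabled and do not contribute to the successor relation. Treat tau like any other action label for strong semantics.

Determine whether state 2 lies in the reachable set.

Answer: UNREACHABLE

Working:
After dropping false guards: 11 live edges.
L0 = {0}
L1 = {1,5}  now seen {0,1,5}
L2 = {3}  now seen {0,1,3,5}
L3 = {4}  now seen {0,1,3,4,5}
Reach set: {0,1,3,4,5}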